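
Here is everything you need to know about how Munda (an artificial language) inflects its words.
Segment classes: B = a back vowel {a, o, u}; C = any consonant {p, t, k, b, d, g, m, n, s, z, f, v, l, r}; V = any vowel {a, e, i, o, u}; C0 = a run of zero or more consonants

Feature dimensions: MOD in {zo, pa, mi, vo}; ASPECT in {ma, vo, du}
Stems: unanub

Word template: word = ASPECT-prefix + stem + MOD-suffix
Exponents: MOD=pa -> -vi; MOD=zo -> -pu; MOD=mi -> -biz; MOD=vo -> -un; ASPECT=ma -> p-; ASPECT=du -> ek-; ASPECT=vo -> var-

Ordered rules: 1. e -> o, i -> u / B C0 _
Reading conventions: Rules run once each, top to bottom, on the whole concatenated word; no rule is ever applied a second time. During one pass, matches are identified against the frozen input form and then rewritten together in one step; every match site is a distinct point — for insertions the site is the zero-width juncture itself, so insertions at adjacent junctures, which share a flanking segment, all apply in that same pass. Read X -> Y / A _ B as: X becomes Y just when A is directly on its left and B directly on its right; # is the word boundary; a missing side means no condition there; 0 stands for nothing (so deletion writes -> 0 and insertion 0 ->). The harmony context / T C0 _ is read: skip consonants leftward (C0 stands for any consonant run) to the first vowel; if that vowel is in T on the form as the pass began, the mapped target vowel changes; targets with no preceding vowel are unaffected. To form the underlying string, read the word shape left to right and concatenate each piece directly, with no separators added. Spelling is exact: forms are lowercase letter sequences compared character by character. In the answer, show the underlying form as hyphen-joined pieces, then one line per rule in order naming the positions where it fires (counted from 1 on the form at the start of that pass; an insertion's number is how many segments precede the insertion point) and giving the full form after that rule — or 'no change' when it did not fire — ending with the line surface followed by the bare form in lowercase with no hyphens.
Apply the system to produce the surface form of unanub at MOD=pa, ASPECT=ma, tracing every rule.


underlying: p-unanub-vi
1. e -> o, i -> u / B C0 _: fires at position(s) 9: punanubvu
surface: punanubvu


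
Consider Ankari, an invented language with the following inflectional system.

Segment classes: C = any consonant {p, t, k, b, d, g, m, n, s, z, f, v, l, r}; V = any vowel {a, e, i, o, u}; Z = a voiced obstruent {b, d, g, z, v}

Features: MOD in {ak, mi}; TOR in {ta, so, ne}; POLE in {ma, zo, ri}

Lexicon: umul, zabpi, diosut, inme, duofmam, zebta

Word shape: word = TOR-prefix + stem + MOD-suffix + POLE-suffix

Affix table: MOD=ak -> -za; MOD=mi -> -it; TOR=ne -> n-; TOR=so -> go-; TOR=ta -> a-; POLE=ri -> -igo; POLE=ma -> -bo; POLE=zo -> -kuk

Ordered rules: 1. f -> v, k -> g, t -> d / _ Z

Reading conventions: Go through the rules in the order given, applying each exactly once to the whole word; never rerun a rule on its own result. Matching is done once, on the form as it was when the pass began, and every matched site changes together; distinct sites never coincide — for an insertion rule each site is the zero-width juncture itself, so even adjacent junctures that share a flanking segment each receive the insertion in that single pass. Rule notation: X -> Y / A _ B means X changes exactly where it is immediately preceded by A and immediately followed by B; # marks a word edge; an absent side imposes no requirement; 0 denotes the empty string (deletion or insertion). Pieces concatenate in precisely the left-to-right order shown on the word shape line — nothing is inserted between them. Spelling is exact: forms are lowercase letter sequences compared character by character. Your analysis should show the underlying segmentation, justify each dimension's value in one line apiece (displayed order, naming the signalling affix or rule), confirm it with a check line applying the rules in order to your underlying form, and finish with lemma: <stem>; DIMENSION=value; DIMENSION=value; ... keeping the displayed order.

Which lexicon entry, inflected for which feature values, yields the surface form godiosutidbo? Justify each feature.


underlying: go-diosut-it-bo
MOD=mi - signalled by the affix -it
TOR=so - signalled by the affix go-
POLE=ma - signalled by the affix -bo
check: godiosutitbo -> godiosutidbo
lemma: diosut; MOD=mi; TOR=so; POLE=ma


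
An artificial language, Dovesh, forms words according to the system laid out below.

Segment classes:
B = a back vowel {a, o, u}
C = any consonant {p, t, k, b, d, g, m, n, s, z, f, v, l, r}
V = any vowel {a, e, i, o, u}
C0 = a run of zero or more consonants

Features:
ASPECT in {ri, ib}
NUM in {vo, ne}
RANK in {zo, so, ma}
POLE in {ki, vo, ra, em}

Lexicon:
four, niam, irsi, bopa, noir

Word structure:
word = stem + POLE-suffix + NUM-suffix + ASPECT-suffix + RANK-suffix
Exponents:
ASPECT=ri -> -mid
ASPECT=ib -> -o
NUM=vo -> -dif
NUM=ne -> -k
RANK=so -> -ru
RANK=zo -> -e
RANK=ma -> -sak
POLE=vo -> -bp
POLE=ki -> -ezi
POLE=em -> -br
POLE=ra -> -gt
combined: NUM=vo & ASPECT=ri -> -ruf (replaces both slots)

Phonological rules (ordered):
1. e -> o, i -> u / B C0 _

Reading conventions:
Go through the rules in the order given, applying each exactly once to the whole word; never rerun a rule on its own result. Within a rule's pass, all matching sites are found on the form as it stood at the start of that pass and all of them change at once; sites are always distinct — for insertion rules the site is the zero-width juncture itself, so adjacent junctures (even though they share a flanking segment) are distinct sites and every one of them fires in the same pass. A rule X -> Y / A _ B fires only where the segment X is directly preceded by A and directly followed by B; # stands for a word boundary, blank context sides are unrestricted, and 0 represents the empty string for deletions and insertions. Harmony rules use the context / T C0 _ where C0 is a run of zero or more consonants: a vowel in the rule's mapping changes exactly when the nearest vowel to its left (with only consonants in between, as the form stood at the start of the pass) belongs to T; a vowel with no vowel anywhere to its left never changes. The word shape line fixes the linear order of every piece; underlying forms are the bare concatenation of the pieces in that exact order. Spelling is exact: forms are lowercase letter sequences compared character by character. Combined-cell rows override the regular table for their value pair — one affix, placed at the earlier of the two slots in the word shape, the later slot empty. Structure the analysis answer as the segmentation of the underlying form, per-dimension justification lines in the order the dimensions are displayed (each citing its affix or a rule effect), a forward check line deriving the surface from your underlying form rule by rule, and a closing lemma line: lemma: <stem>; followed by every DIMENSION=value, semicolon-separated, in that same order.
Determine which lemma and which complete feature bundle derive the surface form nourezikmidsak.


underlying: noir-ezi-k-mid-sak
ASPECT=ri - signalled by the affix -mid
NUM=ne - signalled by the affix -k
RANK=ma - signalled by the affix -sak
POLE=ki - signalled by the affix -ezi
check: noirezikmidsak -> nourezikmidsak
lemma: noir; ASPECT=ri; NUM=ne; RANK=ma; POLE=ki


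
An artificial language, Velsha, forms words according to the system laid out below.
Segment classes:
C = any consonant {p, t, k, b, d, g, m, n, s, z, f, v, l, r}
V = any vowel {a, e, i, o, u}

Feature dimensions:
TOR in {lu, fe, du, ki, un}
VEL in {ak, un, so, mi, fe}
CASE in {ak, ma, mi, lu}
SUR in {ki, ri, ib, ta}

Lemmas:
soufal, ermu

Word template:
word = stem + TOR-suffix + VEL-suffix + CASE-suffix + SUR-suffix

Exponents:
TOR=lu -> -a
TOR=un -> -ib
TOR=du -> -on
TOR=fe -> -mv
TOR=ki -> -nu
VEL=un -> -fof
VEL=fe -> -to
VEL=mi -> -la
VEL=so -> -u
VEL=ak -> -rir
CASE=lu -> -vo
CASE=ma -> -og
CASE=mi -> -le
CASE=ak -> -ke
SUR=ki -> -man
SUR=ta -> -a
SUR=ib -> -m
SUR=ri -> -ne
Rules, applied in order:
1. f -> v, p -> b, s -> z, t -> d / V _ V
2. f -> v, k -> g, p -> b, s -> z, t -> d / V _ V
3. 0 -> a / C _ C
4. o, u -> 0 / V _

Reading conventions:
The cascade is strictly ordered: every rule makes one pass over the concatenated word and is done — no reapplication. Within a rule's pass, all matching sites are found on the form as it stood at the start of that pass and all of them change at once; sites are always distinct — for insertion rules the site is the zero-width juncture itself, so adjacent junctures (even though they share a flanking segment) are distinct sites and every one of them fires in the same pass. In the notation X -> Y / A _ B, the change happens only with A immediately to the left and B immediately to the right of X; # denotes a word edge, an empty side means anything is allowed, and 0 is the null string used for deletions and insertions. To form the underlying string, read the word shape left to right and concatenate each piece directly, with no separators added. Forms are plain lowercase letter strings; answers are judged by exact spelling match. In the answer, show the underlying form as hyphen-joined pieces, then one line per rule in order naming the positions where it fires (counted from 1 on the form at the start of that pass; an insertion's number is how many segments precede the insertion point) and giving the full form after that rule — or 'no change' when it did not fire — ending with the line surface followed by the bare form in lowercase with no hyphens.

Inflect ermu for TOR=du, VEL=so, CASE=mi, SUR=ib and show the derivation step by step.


underlying: ermu-on-u-le-m
1. f -> v, p -> b, s -> z, t -> d / V _ V: no change
2. f -> v, k -> g, p -> b, s -> z, t -> d / V _ V: no change
3. 0 -> a / C _ C: inserts after position(s) 2: eramuonulem
4. o, u -> 0 / V _: fires at position(s) 6: eramunulem
surface: eramunulem


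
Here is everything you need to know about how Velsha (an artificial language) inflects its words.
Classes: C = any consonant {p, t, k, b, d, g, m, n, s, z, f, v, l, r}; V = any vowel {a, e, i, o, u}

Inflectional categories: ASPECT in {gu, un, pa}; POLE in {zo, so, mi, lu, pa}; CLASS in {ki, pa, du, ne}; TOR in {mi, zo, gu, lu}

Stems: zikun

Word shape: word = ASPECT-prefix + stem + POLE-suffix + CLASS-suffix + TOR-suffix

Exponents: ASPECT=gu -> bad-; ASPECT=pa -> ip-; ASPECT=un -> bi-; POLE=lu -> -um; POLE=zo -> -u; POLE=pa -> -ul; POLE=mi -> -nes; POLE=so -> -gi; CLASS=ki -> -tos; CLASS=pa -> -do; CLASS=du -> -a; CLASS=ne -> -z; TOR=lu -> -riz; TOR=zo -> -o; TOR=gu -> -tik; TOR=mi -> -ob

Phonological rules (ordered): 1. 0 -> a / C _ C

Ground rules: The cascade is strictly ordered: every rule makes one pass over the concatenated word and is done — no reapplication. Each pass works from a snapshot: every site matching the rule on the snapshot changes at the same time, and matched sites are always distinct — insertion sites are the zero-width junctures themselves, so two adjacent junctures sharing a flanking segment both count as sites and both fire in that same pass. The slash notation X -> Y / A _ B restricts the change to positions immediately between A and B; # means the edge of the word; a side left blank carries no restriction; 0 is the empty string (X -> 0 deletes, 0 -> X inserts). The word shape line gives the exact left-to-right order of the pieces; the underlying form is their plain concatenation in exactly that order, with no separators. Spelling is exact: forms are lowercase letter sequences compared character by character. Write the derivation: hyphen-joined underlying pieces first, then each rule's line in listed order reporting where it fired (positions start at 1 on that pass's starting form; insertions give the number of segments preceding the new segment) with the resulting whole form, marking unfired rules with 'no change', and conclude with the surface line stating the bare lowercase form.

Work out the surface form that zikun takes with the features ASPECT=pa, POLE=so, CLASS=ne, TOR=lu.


underlying: ip-zikun-gi-z-riz
1. 0 -> a / C _ C: inserts after position(s) 2, 7, 10: ipazikunagizariz
surface: ipazikunagizariz


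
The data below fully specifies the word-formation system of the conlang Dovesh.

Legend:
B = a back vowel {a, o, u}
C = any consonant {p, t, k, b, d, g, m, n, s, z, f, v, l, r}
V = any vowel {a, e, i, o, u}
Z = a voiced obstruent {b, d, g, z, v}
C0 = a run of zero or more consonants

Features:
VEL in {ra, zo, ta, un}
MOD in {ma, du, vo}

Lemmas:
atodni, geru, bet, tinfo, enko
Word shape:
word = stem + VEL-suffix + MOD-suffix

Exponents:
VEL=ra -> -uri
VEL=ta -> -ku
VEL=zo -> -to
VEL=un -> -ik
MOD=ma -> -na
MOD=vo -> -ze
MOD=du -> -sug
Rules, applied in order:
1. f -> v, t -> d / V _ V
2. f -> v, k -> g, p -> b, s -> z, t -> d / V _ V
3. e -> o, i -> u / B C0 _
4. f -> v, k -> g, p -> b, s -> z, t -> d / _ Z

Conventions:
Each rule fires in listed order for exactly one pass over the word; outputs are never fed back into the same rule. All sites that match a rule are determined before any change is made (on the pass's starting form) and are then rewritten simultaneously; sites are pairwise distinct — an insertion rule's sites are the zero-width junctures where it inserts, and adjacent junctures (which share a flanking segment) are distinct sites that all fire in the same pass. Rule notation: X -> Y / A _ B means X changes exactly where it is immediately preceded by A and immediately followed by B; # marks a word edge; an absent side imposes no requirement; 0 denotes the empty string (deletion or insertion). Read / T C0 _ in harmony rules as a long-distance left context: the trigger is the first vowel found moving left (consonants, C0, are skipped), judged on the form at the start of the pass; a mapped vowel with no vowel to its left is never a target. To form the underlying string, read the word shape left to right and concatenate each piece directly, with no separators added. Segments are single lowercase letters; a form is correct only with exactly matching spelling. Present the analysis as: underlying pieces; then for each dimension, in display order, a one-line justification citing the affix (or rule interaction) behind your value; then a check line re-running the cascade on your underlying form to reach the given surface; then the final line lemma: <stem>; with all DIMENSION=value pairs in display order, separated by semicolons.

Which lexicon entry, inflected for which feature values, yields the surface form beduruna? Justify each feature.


underlying: bet-uri-na
VEL=ra - signalled by the affix -uri
MOD=ma - signalled by the affix -na
check: beturina -> bedurina -> bedurina -> beduruna -> beduruna
lemma: bet; VEL=ra; MOD=ma


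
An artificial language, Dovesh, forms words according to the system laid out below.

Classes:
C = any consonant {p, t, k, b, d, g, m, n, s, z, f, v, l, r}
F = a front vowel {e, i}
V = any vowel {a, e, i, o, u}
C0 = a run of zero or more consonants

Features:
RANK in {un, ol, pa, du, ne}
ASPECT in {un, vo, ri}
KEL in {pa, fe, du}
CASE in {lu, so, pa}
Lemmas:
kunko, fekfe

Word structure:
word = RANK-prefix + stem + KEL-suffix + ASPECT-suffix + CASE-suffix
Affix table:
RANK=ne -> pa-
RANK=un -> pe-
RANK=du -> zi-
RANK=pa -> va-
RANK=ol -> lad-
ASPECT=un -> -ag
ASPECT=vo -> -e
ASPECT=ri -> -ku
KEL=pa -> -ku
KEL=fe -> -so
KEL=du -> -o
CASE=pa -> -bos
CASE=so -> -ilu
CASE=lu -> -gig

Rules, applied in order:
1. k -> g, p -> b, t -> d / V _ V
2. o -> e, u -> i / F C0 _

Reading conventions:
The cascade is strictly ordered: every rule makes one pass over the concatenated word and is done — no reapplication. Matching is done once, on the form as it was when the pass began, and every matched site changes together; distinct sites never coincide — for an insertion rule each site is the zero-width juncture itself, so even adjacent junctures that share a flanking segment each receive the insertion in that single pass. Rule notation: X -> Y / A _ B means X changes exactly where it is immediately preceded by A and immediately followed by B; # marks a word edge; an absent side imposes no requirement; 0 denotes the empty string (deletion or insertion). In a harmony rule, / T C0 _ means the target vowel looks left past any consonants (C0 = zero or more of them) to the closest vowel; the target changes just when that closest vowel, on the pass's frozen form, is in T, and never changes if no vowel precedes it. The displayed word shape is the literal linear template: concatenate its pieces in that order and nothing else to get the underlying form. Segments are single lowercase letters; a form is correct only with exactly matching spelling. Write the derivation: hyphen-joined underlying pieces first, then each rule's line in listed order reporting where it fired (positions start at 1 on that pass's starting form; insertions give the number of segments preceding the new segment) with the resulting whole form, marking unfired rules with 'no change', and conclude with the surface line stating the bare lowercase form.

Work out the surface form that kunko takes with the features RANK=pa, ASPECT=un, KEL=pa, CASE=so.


underlying: va-kunko-ku-ag-ilu
1. k -> g, p -> b, t -> d / V _ V: fires at position(s) 3, 8: vagunkoguagilu
2. o -> e, u -> i / F C0 _: fires at position(s) 14: vagunkoguagili
surface: vagunkoguagili


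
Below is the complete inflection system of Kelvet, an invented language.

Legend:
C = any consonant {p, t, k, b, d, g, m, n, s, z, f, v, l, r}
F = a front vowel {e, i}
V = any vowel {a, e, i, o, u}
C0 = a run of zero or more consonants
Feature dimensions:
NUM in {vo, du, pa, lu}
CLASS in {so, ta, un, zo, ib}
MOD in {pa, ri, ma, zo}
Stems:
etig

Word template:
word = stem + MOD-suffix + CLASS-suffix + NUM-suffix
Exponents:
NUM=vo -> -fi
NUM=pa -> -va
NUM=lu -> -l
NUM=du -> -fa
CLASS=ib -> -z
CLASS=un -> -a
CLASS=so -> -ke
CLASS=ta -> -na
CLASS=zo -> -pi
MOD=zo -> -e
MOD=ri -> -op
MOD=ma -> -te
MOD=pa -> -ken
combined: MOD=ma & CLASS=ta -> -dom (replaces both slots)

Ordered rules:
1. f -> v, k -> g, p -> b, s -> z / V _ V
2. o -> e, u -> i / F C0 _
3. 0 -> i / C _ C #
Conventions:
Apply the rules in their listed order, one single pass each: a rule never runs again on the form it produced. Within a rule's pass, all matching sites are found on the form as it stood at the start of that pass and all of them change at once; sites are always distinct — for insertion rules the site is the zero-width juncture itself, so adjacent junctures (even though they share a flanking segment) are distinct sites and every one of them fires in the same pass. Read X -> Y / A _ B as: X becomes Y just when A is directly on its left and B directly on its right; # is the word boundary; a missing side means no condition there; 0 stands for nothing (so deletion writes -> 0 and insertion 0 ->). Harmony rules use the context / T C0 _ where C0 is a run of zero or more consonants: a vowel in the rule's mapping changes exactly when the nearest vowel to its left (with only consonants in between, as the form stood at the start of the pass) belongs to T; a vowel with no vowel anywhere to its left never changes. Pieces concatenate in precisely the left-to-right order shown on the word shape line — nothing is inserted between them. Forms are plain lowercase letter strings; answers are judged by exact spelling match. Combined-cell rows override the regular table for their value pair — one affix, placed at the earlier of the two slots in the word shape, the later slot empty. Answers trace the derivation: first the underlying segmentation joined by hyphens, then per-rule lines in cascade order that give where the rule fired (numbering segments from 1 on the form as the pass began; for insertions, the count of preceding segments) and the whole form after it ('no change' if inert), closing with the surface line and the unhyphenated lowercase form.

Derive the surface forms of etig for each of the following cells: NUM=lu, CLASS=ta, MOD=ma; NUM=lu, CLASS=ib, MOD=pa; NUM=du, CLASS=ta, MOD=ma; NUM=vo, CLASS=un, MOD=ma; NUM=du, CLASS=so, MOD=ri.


cell NUM=lu, CLASS=ta, MOD=ma:
underlying: etig-dom-l
1. f -> v, k -> g, p -> b, s -> z / V _ V: no change
2. o -> e, u -> i / F C0 _: fires at position(s) 6: etigdeml
3. 0 -> i / C _ C #: inserts after position(s) 7: etigdemil
surface: etigdemil

cell NUM=lu, CLASS=ib, MOD=pa:
underlying: etig-ken-z-l
1. f -> v, k -> g, p -> b, s -> z / V _ V: no change
2. o -> e, u -> i / F C0 _: no change
3. 0 -> i / C _ C #: inserts after position(s) 8: etigkenzil
surface: etigkenzil

cell NUM=du, CLASS=ta, MOD=ma:
underlying: etig-dom-fa
1. f -> v, k -> g, p -> b, s -> z / V _ V: no change
2. o -> e, u -> i / F C0 _: fires at position(s) 6: etigdemfa
3. 0 -> i / C _ C #: no change
surface: etigdemfa

cell NUM=vo, CLASS=un, MOD=ma:
underlying: etig-te-a-fi
1. f -> v, k -> g, p -> b, s -> z / V _ V: fires at position(s) 8: etigteavi
2. o -> e, u -> i / F C0 _: no change
3. 0 -> i / C _ C #: no change
surface: etigteavi

cell NUM=du, CLASS=so, MOD=ri:
underlying: etig-op-ke-fa
1. f -> v, k -> g, p -> b, s -> z / V _ V: fires at position(s) 9: etigopkeva
2. o -> e, u -> i / F C0 _: fires at position(s) 5: etigepkeva
3. 0 -> i / C _ C #: no change
surface: etigepkeva


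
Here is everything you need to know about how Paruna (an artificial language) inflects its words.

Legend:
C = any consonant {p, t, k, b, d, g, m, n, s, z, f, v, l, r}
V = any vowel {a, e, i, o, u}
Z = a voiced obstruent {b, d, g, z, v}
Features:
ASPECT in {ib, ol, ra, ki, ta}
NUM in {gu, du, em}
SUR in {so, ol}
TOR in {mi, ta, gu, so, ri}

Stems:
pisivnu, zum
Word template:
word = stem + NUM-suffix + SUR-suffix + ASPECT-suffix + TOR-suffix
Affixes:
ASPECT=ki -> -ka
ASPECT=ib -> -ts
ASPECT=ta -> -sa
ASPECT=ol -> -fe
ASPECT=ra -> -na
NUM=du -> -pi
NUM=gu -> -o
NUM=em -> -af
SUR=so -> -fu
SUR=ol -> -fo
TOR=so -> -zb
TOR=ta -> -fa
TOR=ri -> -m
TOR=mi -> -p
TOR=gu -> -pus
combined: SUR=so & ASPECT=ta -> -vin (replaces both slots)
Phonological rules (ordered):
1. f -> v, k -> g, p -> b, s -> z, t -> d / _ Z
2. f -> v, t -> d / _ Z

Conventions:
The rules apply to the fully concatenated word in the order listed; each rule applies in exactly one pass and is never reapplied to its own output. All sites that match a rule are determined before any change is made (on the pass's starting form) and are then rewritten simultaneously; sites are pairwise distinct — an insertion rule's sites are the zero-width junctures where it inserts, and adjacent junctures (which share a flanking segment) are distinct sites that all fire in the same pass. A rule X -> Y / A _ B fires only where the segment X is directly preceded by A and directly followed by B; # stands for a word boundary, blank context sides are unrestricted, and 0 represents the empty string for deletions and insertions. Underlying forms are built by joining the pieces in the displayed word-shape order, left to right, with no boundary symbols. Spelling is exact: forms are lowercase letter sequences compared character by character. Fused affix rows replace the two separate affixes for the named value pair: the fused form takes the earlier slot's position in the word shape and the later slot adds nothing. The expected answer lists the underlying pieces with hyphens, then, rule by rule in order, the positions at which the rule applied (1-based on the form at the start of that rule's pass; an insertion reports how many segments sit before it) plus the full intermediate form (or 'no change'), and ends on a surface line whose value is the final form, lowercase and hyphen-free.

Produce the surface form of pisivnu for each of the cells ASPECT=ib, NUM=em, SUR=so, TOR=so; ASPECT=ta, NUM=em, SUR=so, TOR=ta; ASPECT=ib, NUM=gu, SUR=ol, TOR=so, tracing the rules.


cell ASPECT=ib, NUM=em, SUR=so, TOR=so:
underlying: pisivnu-af-fu-ts-zb
1. f -> v, k -> g, p -> b, s -> z, t -> d / _ Z: fires at position(s) 13: pisivnuaffutzzb
2. f -> v, t -> d / _ Z: fires at position(s) 12: pisivnuaffudzzb
surface: pisivnuaffudzzb

cell ASPECT=ta, NUM=em, SUR=so, TOR=ta:
underlying: pisivnu-af-vin-fa
1. f -> v, k -> g, p -> b, s -> z, t -> d / _ Z: fires at position(s) 9: pisivnuavvinfa
2. f -> v, t -> d / _ Z: no change
surface: pisivnuavvinfa

cell ASPECT=ib, NUM=gu, SUR=ol, TOR=so:
underlying: pisivnu-o-fo-ts-zb
1. f -> v, k -> g, p -> b, s -> z, t -> d / _ Z: fires at position(s) 12: pisivnuofotzzb
2. f -> v, t -> d / _ Z: fires at position(s) 11: pisivnuofodzzb
surface: pisivnuofodzzb


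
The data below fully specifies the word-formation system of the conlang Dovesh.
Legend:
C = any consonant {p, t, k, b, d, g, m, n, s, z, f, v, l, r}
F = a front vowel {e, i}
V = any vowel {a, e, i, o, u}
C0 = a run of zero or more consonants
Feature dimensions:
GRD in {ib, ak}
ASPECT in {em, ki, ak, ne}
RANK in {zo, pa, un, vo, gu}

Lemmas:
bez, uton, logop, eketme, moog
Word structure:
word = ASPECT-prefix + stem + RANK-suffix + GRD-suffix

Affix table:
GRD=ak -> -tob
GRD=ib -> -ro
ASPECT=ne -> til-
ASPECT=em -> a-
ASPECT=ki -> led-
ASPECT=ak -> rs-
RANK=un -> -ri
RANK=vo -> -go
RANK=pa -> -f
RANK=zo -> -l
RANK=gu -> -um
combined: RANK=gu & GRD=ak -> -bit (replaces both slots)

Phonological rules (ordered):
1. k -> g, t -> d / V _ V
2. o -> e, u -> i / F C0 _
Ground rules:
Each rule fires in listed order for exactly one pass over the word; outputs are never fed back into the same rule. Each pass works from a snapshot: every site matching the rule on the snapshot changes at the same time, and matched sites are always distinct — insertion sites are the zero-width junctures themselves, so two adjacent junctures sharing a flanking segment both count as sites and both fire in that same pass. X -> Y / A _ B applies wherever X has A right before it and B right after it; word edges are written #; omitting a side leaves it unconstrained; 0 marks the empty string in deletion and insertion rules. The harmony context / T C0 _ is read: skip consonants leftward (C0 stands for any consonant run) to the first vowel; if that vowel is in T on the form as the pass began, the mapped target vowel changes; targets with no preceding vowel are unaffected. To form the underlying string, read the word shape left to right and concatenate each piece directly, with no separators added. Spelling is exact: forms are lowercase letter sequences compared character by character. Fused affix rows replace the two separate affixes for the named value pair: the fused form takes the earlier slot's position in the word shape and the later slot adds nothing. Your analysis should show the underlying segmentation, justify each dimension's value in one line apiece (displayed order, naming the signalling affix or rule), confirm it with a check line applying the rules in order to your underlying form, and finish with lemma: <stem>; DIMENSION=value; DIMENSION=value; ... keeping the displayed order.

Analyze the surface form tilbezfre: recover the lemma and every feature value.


underlying: til-bez-f-ro
GRD=ib - signalled by the affix -ro
ASPECT=ne - signalled by the affix til-
RANK=pa - signalled by the affix -f
check: tilbezfro -> tilbezfro -> tilbezfre
lemma: bez; GRD=ib; ASPECT=ne; RANK=pa


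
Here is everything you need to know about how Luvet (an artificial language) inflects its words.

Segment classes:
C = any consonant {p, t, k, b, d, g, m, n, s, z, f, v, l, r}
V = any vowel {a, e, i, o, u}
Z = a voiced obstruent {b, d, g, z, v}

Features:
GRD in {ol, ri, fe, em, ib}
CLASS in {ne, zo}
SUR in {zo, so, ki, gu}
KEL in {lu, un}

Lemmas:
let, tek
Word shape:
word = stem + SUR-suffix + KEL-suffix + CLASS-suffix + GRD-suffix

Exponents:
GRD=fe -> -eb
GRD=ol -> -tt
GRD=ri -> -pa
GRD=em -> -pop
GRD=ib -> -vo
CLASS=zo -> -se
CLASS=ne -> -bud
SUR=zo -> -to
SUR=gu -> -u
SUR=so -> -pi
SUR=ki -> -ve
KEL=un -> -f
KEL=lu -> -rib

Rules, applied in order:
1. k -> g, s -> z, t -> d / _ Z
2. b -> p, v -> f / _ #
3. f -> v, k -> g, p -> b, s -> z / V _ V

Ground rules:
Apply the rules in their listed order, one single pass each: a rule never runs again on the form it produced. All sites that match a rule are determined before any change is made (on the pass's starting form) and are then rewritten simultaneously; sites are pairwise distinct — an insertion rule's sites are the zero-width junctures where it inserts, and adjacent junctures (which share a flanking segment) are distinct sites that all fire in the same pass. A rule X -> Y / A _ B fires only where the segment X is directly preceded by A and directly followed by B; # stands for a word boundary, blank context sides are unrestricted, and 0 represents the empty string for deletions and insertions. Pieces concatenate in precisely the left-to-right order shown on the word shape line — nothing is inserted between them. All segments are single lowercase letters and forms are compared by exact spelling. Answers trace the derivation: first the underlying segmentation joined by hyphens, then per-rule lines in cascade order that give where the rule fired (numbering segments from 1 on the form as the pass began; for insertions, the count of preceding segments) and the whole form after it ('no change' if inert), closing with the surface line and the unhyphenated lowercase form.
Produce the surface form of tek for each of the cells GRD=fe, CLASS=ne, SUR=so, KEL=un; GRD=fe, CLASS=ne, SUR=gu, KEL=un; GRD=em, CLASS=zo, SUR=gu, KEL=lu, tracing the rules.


cell GRD=fe, CLASS=ne, SUR=so, KEL=un:
underlying: tek-pi-f-bud-eb
1. k -> g, s -> z, t -> d / _ Z: no change
2. b -> p, v -> f / _ #: fires at position(s) 11: tekpifbudep
3. f -> v, k -> g, p -> b, s -> z / V _ V: no change
surface: tekpifbudep

cell GRD=fe, CLASS=ne, SUR=gu, KEL=un:
underlying: tek-u-f-bud-eb
1. k -> g, s -> z, t -> d / _ Z: no change
2. b -> p, v -> f / _ #: fires at position(s) 10: tekufbudep
3. f -> v, k -> g, p -> b, s -> z / V _ V: fires at position(s) 3: tegufbudep
surface: tegufbudep

cell GRD=em, CLASS=zo, SUR=gu, KEL=lu:
underlying: tek-u-rib-se-pop
1. k -> g, s -> z, t -> d / _ Z: no change
2. b -> p, v -> f / _ #: no change
3. f -> v, k -> g, p -> b, s -> z / V _ V: fires at position(s) 3, 10: teguribsebop
surface: teguribsebop


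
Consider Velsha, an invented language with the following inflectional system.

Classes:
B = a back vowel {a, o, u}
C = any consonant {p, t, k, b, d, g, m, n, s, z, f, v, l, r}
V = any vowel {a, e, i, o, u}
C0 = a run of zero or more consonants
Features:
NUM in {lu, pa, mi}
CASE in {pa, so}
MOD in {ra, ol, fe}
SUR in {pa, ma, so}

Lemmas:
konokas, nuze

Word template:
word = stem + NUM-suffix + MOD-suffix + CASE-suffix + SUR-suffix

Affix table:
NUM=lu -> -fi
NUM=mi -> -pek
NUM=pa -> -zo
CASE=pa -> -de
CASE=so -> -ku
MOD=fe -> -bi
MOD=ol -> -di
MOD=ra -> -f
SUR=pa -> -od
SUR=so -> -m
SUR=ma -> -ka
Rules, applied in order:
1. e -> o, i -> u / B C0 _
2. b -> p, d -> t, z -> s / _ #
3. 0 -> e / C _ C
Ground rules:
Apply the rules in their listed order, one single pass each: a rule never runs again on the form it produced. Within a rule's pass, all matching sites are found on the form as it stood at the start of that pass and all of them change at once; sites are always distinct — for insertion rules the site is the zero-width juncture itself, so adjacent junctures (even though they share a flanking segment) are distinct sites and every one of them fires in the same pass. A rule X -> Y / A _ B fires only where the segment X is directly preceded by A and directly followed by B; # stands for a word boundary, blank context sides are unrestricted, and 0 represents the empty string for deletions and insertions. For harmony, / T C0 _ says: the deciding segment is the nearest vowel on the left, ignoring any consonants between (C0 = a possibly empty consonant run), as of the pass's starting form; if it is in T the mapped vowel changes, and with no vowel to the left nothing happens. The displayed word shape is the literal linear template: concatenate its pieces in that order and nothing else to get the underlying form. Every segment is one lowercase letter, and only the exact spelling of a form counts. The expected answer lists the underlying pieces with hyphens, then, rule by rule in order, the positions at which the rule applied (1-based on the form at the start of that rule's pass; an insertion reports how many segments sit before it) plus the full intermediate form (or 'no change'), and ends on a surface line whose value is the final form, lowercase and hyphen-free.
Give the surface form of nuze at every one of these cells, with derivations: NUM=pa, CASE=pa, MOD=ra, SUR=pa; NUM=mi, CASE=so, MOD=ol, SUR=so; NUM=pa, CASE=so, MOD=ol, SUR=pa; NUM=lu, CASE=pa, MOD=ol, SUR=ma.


cell NUM=pa, CASE=pa, MOD=ra, SUR=pa:
underlying: nuze-zo-f-de-od
1. e -> o, i -> u / B C0 _: fires at position(s) 4, 9: nuzozofdood
2. b -> p, d -> t, z -> s / _ #: fires at position(s) 11: nuzozofdoot
3. 0 -> e / C _ C: inserts after position(s) 7: nuzozofedoot
surface: nuzozofedoot

cell NUM=mi, CASE=so, MOD=ol, SUR=so:
underlying: nuze-pek-di-ku-m
1. e -> o, i -> u / B C0 _: fires at position(s) 4: nuzopekdikum
2. b -> p, d -> t, z -> s / _ #: no change
3. 0 -> e / C _ C: inserts after position(s) 7: nuzopekedikum
surface: nuzopekedikum

cell NUM=pa, CASE=so, MOD=ol, SUR=pa:
underlying: nuze-zo-di-ku-od
1. e -> o, i -> u / B C0 _: fires at position(s) 4, 8: nuzozodukuod
2. b -> p, d -> t, z -> s / _ #: fires at position(s) 12: nuzozodukuot
3. 0 -> e / C _ C: no change
surface: nuzozodukuot

cell NUM=lu, CASE=pa, MOD=ol, SUR=ma:
underlying: nuze-fi-di-de-ka
1. e -> o, i -> u / B C0 _: fires at position(s) 4: nuzofidideka
2. b -> p, d -> t, z -> s / _ #: no change
3. 0 -> e / C _ C: no change
surface: nuzofidideka


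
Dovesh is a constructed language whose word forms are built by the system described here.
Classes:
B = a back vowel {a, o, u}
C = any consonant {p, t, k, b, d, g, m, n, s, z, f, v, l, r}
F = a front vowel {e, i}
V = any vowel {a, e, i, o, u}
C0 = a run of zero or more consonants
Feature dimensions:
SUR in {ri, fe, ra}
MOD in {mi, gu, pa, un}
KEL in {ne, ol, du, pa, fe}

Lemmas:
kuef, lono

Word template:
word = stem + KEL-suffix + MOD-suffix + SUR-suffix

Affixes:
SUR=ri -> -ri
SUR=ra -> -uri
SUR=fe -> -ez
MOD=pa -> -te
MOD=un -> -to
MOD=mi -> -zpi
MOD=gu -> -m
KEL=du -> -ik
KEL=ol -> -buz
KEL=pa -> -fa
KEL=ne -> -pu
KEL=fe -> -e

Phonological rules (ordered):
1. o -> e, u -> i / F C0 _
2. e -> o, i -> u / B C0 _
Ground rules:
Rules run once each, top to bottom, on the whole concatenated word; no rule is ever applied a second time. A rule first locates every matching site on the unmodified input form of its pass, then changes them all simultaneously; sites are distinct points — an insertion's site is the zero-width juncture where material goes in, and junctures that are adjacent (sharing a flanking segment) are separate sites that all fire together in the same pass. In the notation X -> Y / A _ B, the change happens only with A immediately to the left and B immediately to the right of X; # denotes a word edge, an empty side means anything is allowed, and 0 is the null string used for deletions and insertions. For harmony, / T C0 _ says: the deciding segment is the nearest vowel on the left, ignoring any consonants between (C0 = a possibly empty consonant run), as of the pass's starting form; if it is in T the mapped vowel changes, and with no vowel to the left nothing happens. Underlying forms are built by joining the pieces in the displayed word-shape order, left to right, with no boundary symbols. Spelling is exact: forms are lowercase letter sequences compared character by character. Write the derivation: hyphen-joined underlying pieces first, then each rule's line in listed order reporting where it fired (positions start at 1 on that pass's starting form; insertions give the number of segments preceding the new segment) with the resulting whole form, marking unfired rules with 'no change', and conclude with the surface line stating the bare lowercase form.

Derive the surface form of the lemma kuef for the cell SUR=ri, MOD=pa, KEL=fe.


underlying: kuef-e-te-ri
1. o -> e, u -> i / F C0 _: no change
2. e -> o, i -> u / B C0 _: fires at position(s) 3: kuofeteri
surface: kuofeteri


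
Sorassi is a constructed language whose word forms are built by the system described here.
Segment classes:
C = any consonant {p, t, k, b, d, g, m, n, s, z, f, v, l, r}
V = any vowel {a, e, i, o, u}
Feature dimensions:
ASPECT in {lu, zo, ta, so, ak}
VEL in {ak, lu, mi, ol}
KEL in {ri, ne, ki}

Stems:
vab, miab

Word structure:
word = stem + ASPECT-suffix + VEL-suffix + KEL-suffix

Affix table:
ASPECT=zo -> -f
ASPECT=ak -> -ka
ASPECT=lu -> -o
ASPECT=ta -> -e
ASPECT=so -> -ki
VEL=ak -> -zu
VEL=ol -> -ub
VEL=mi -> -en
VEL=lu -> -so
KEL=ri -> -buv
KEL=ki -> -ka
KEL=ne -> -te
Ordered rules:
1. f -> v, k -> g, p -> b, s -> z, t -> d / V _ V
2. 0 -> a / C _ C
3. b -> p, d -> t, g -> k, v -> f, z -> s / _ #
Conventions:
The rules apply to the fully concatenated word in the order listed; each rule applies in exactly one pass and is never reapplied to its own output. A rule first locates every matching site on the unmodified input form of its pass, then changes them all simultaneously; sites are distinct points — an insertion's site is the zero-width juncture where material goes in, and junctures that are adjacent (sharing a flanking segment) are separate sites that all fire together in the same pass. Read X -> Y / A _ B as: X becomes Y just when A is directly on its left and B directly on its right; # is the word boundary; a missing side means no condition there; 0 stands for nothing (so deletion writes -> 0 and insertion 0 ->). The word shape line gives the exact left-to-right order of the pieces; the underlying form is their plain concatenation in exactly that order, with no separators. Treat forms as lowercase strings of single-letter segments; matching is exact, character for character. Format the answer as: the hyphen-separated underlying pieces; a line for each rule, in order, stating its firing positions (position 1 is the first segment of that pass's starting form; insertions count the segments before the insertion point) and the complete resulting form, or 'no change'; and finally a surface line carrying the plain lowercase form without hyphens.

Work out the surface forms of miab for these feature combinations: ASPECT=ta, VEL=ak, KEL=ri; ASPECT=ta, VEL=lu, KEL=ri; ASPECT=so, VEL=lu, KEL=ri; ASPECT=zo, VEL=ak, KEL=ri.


cell ASPECT=ta, VEL=ak, KEL=ri:
underlying: miab-e-zu-buv
1. f -> v, k -> g, p -> b, s -> z, t -> d / V _ V: no change
2. 0 -> a / C _ C: no change
3. b -> p, d -> t, g -> k, v -> f, z -> s / _ #: fires at position(s) 10: miabezubuf
surface: miabezubuf

cell ASPECT=ta, VEL=lu, KEL=ri:
underlying: miab-e-so-buv
1. f -> v, k -> g, p -> b, s -> z, t -> d / V _ V: fires at position(s) 6: miabezobuv
2. 0 -> a / C _ C: no change
3. b -> p, d -> t, g -> k, v -> f, z -> s / _ #: fires at position(s) 10: miabezobuf
surface: miabezobuf

cell ASPECT=so, VEL=lu, KEL=ri:
underlying: miab-ki-so-buv
1. f -> v, k -> g, p -> b, s -> z, t -> d / V _ V: fires at position(s) 7: miabkizobuv
2. 0 -> a / C _ C: inserts after position(s) 4: miabakizobuv
3. b -> p, d -> t, g -> k, v -> f, z -> s / _ #: fires at position(s) 12: miabakizobuf
surface: miabakizobuf

cell ASPECT=zo, VEL=ak, KEL=ri:
underlying: miab-f-zu-buv
1. f -> v, k -> g, p -> b, s -> z, t -> d / V _ V: no change
2. 0 -> a / C _ C: inserts after position(s) 4, 5: miabafazubuv
3. b -> p, d -> t, g -> k, v -> f, z -> s / _ #: fires at position(s) 12: miabafazubuf
surface: miabafazubuf


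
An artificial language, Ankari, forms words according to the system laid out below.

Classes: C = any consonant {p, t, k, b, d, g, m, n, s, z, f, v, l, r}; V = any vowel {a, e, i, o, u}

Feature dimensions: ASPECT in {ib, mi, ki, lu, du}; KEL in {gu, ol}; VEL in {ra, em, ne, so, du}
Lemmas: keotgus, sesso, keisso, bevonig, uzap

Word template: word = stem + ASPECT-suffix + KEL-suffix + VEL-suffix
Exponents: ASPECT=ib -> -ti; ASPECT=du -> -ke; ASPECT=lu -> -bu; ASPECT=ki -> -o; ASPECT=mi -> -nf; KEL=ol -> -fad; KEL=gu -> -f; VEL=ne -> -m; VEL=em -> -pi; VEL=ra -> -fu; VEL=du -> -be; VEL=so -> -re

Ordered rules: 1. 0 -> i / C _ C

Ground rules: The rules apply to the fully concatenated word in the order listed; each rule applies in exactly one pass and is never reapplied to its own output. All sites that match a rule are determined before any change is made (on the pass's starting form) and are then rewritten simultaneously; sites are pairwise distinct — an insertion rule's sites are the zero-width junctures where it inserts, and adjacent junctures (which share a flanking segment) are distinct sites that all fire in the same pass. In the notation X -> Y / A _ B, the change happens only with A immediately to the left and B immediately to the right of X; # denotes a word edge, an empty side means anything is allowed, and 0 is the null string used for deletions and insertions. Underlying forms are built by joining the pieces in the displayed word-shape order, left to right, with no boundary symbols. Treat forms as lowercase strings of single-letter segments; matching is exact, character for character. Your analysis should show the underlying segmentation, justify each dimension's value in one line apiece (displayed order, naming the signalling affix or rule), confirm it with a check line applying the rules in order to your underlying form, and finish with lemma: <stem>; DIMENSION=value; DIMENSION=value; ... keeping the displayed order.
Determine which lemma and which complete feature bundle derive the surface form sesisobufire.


underlying: sesso-bu-f-re
ASPECT=lu - signalled by the affix -bu
KEL=gu - signalled by the affix -f
VEL=so - signalled by the affix -re
check: sessobufre -> sesisobufire
lemma: sesso; ASPECT=lu; KEL=gu; VEL=so
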